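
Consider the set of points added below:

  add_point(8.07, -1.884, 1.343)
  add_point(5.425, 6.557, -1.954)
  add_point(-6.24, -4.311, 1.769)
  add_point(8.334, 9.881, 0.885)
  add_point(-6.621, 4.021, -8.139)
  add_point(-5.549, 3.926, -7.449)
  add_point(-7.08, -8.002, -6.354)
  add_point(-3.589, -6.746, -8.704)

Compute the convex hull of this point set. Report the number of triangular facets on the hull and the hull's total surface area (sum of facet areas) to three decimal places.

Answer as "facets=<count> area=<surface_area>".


Points on the hull: [0, 1, 2, 3, 4, 6, 7] (7 of 8).

Area of each hull facet:
  f1: (p4, p7, p6) → 24.5804
  f2: (p4, p2, p6) → 52.3601
  f3: (p4, p2, p3) → 117.0380
  f4: (p0, p7, p6) → 33.4904
  f5: (p0, p2, p6) → 64.4724
  f6: (p0, p2, p3) → 83.9427
  f7: (p1, p4, p3) → 19.4167
  f8: (p1, p4, p7) → 77.0954
  f9: (p1, p0, p3) → 24.1660
  f10: (p1, p0, p7) → 75.3171
Σ area = 571.879

Euler characteristic 7−15+10 = 2 ✓

facets=10 area=571.879


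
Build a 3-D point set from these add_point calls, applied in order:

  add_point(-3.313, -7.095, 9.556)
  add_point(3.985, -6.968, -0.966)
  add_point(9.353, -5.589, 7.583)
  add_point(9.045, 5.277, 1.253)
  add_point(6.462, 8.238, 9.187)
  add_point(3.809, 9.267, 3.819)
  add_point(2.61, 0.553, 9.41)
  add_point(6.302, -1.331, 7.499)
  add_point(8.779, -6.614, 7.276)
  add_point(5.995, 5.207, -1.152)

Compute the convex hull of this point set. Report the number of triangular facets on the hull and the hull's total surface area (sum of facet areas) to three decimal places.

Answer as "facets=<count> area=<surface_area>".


Points on the hull: [0, 1, 2, 3, 4, 5, 6, 8, 9] (9 of 10).

Triangle areas on the boundary:
  f1: (p9, p5, p0) → 62.5570
  f2: (p1, p9, p0) → 78.4956
  f3: (p4, p5, p0) → 55.0986
  f4: (p8, p2, p0) → 6.6752
  f5: (p8, p1, p0) → 55.3565
  f6: (p8, p1, p2) → 5.0586
  f7: (p6, p2, p0) → 44.8692
  f8: (p6, p4, p0) → 8.0433
  f9: (p6, p4, p2) → 38.6172
  f10: (p3, p9, p5) → 12.8720
  f11: (p3, p4, p5) → 21.3592
  f12: (p3, p4, p2) → 55.0135
  f13: (p3, p1, p2) → 60.7489
  f14: (p3, p1, p9) → 23.7476
Σ area = 528.512

Euler: V−E+F = 9−21+14 = 2.

facets=14 area=528.512


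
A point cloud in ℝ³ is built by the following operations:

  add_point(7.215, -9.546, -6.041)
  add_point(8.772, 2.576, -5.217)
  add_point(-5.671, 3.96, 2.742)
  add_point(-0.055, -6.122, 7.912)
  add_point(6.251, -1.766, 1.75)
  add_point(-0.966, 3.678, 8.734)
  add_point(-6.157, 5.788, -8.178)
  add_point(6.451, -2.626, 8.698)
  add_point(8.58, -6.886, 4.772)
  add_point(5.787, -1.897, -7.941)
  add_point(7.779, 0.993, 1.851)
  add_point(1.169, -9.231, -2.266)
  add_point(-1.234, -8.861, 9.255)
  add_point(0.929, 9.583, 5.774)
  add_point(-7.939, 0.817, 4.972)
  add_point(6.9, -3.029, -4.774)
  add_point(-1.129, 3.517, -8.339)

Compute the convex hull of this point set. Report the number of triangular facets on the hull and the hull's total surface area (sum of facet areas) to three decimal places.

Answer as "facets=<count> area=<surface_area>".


Hull vertices (14/17): indices [0, 1, 2, 5, 6, 7, 8, 9, 10, 11, 12, 13, 14, 16].

Area of each hull facet:
  f1: (p13, p6, p1) → 105.5139
  f2: (p9, p0, p1) → 20.7213
  f3: (p9, p6, p0) → 42.2052
  f4: (p11, p12, p0) → 30.3219
  f5: (p11, p6, p0) → 61.8070
  f6: (p11, p12, p14) → 72.2550
  f7: (p11, p6, p14) → 104.4928
  f8: (p2, p6, p14) → 20.0947
  f9: (p2, p13, p14) → 15.9469
  f10: (p2, p13, p6) → 49.2058
  f11: (p16, p6, p1) → 12.9096
  f12: (p16, p9, p1) → 26.4706
  f13: (p16, p9, p6) → 6.0303
  f14: (p5, p7, p12) → 47.4216
  f15: (p5, p7, p13) → 31.3947
  f16: (p5, p12, p14) → 49.7515
  f17: (p5, p13, p14) → 27.3447
  f18: (p8, p0, p1) → 65.2143
  f19: (p8, p12, p0) → 59.6929
  f20: (p8, p7, p12) → 30.3245
  f21: (p10, p8, p1) → 26.2849
  f22: (p10, p8, p7) → 23.1718
  f23: (p10, p13, p1) → 41.3408
  f24: (p10, p7, p13) → 45.7696
Σ area = 1015.686

Euler: V−E+F = 14−36+24 = 2.

facets=24 area=1015.686


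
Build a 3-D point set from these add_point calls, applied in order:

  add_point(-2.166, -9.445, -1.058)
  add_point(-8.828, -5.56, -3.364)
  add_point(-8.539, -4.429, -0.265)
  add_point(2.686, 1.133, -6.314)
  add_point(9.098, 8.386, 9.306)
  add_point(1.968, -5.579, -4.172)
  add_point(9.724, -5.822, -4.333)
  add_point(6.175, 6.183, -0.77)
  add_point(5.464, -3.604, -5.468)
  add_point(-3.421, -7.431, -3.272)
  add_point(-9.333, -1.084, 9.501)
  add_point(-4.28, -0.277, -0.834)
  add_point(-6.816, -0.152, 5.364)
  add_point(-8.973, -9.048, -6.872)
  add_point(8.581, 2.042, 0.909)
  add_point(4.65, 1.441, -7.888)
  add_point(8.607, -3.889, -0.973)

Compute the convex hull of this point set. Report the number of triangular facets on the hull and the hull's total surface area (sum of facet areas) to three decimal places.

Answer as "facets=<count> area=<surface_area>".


facets=22 area=943.888

Hull vertices (13/17): indices [0, 1, 3, 4, 6, 7, 10, 11, 12, 13, 14, 15, 16].

Facet areas (half cross-product norm):
  f1: (p13, p15, p6) → 82.0367
  f2: (p16, p4, p10) → 154.0926
  f3: (p16, p4, p6) → 14.5279
  f4: (p7, p4, p10) → 104.9459
  f5: (p7, p15, p6) → 41.4630
  f6: (p0, p16, p10) → 91.2544
  f7: (p0, p16, p6) → 24.4446
  f8: (p0, p13, p10) → 68.1978
  f9: (p0, p13, p6) → 49.0199
  f10: (p14, p4, p6) → 18.3984
  f11: (p14, p7, p6) → 20.1941
  f12: (p14, p7, p4) → 26.1728
  f13: (p1, p13, p15) → 38.8614
  f14: (p1, p13, p10) → 14.7479
  f15: (p12, p7, p10) → 21.8051
  f16: (p12, p11, p7) → 39.1648
  f17: (p12, p1, p10) → 22.2826
  f18: (p12, p1, p11) → 24.7189
  f19: (p3, p1, p15) → 9.1762
  f20: (p3, p1, p11) → 30.7862
  f21: (p3, p7, p15) → 10.4852
  f22: (p3, p11, p7) → 37.1114
Σ area = 943.888

Euler: V−E+F = 13−33+22 = 2.


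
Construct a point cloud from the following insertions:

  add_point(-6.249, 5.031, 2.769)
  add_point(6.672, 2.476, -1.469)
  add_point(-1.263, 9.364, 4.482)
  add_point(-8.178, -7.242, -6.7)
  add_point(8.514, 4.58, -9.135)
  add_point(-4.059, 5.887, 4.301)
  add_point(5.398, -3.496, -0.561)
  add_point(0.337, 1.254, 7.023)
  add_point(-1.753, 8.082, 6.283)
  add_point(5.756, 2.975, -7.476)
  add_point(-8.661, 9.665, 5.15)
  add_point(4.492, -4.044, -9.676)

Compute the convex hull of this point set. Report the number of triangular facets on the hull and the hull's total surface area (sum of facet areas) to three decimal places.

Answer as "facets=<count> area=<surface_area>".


Hull vertices (9/12): indices [1, 2, 3, 4, 6, 7, 8, 10, 11].

Per-facet area ½‖(b−a)×(c−a)‖:
  f1: (p3, p4, p10) → 196.4783
  f2: (p7, p3, p10) → 112.6234
  f3: (p6, p7, p3) → 78.9423
  f4: (p2, p4, p10) → 49.8217
  f5: (p11, p3, p4) → 50.9865
  f6: (p11, p6, p4) → 43.2216
  f7: (p11, p6, p3) → 61.0965
  f8: (p1, p2, p4) → 43.6390
  f9: (p1, p6, p4) → 22.6903
  f10: (p1, p6, p7) → 30.8311
  f11: (p8, p1, p7) → 38.2750
  f12: (p8, p1, p2) → 13.3633
  f13: (p8, p7, p10) → 22.2164
  f14: (p8, p2, p10) → 8.1184
Σ area = 772.304

Euler characteristic 9−21+14 = 2 ✓

facets=14 area=772.304


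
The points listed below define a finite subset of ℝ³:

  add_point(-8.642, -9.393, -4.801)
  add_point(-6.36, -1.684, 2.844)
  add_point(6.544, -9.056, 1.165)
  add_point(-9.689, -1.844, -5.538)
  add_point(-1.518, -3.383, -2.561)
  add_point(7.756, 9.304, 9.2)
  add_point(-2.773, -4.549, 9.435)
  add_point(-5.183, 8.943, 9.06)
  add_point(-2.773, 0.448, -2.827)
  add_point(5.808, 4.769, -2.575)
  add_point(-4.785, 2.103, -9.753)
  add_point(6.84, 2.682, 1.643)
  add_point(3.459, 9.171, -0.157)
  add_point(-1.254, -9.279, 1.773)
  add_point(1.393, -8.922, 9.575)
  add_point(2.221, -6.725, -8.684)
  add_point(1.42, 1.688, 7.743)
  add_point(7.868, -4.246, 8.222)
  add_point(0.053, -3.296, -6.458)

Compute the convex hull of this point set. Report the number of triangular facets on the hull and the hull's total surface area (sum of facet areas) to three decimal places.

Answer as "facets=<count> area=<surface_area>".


Points on the hull: [0, 1, 2, 3, 5, 6, 7, 9, 10, 11, 12, 13, 14, 15, 17] (15 of 19).

Per-facet area ½‖(b−a)×(c−a)‖:
  f1: (p7, p10, p3) → 70.8248
  f2: (p9, p15, p10) → 67.9895
  f3: (p9, p2, p15) → 70.1631
  f4: (p0, p7, p3) → 63.5523
  f5: (p0, p2, p15) → 65.1451
  f6: (p0, p10, p3) → 25.4646
  f7: (p0, p15, p10) → 62.5008
  f8: (p14, p5, p17) → 45.6966
  f9: (p14, p2, p17) → 33.3103
  f10: (p12, p7, p5) → 60.2578
  f11: (p12, p7, p10) → 91.2308
  f12: (p12, p9, p5) → 27.7835
  f13: (p12, p9, p10) → 36.1744
  f14: (p11, p5, p17) → 48.4172
  f15: (p11, p9, p5) → 22.3715
  f16: (p11, p2, p17) → 40.8884
  f17: (p11, p9, p2) → 26.0469
  f18: (p6, p7, p5) → 87.7564
  f19: (p6, p14, p5) → 51.8940
  f20: (p6, p14, p0) → 48.6898
  f21: (p13, p0, p2) → 27.8911
  f22: (p13, p14, p2) → 31.2593
  f23: (p13, p14, p0) → 20.1669
  f24: (p1, p0, p7) → 18.4916
  f25: (p1, p6, p7) → 49.1192
  f26: (p1, p6, p0) → 40.6493
Σ area = 1233.735

Euler characteristic 15−39+26 = 2 ✓

facets=26 area=1233.735


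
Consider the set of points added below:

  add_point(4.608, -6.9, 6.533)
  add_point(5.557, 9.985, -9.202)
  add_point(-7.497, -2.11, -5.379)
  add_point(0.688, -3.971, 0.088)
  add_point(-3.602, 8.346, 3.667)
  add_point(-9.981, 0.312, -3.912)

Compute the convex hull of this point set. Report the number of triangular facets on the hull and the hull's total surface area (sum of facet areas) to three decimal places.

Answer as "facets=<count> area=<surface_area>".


facets=8 area=574.848

Hull vertices (6/6): indices [0, 1, 2, 3, 4, 5].

Area of each hull facet:
  f1: (p2, p1, p5) → 34.0014
  f2: (p2, p0, p5) → 30.9534
  f3: (p4, p1, p5) → 100.4390
  f4: (p4, p0, p5) → 109.2845
  f5: (p4, p0, p1) → 139.2032
  f6: (p3, p0, p1) → 57.6390
  f7: (p3, p2, p1) → 85.4712
  f8: (p3, p2, p0) → 17.8562
Σ area = 574.848

Euler characteristic 6−12+8 = 2 ✓


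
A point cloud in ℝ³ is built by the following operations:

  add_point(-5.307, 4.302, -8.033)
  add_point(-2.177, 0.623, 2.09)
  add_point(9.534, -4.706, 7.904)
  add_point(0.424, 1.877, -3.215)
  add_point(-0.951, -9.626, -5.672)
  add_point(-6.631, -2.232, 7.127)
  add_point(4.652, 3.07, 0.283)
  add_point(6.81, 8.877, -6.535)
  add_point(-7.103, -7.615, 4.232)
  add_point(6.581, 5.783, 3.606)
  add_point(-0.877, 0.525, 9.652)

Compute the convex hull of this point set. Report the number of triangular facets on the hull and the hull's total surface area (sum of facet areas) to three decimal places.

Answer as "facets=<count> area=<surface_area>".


facets=12 area=898.135

Points on the hull: [0, 2, 4, 5, 7, 8, 9, 10] (8 of 11).

Facet areas (half cross-product norm):
  f1: (p4, p2, p8) → 97.7255
  f2: (p4, p7, p2) → 160.1725
  f3: (p0, p4, p8) → 86.0285
  f4: (p0, p4, p7) → 96.3015
  f5: (p10, p2, p8) → 67.9939
  f6: (p9, p7, p2) → 49.3762
  f7: (p9, p10, p2) → 56.8918
  f8: (p9, p0, p7) → 69.1297
  f9: (p9, p10, p0) → 90.4827
  f10: (p5, p0, p8) → 50.6009
  f11: (p5, p10, p8) → 16.9642
  f12: (p5, p10, p0) → 56.4673
Σ area = 898.135

Euler: V−E+F = 8−18+12 = 2.


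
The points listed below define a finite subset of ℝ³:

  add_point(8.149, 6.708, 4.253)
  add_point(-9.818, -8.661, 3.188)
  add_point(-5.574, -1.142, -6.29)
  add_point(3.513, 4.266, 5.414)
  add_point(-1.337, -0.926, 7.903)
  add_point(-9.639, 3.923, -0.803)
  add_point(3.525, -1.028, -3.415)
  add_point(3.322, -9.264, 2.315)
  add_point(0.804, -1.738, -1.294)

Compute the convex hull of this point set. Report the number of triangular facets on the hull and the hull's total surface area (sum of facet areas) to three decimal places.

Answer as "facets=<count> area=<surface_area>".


Extreme-point indices: [0, 1, 2, 3, 4, 5, 6, 7] — 8 of 9 on the boundary.

Per-facet area ½‖(b−a)×(c−a)‖:
  f1: (p2, p7, p1) → 79.0976
  f2: (p5, p2, p1) → 52.2266
  f3: (p5, p2, p0) → 78.0269
  f4: (p4, p7, p1) → 63.6827
  f5: (p4, p7, p0) → 70.3311
  f6: (p4, p5, p1) → 71.4788
  f7: (p6, p7, p0) → 58.4642
  f8: (p6, p2, p0) → 46.1709
  f9: (p6, p2, p7) → 47.3919
  f10: (p3, p5, p0) → 27.9227
  f11: (p3, p4, p0) → 6.7896
  f12: (p3, p4, p5) → 48.7111
Σ area = 650.294

Check V−E+F: 8 − 18 + 12 = 2.

facets=12 area=650.294


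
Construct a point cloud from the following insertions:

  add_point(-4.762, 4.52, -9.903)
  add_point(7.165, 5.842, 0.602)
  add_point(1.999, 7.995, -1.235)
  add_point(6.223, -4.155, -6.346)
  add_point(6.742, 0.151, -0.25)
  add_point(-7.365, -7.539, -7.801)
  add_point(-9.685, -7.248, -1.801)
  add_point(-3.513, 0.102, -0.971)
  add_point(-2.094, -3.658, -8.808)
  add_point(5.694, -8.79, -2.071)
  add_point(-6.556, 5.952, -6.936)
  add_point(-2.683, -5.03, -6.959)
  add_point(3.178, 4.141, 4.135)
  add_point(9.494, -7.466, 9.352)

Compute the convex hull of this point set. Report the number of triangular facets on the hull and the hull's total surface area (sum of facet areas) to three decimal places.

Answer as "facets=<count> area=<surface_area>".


facets=18 area=902.784

Points on the hull: [0, 1, 2, 3, 5, 6, 8, 9, 10, 12, 13] (11 of 14).

Area of each hull facet:
  f1: (p9, p13, p6) → 89.7334
  f2: (p12, p13, p6) → 128.7306
  f3: (p1, p12, p13) → 39.1879
  f4: (p1, p12, p2) → 15.6202
  f5: (p1, p0, p2) → 26.1303
  f6: (p10, p0, p2) → 19.5309
  f7: (p10, p12, p6) → 104.7421
  f8: (p10, p12, p2) → 31.1250
  f9: (p5, p9, p6) → 46.0550
  f10: (p5, p10, p6) → 43.4542
  f11: (p5, p10, p0) → 23.2562
  f12: (p3, p1, p0) → 84.3067
  f13: (p3, p5, p9) → 43.7563
  f14: (p3, p9, p13) → 32.4708
  f15: (p3, p1, p13) → 91.8200
  f16: (p8, p5, p0) → 27.1361
  f17: (p8, p3, p0) → 34.7772
  f18: (p8, p3, p5) → 20.9510
Σ area = 902.784

Euler: V−E+F = 11−27+18 = 2.


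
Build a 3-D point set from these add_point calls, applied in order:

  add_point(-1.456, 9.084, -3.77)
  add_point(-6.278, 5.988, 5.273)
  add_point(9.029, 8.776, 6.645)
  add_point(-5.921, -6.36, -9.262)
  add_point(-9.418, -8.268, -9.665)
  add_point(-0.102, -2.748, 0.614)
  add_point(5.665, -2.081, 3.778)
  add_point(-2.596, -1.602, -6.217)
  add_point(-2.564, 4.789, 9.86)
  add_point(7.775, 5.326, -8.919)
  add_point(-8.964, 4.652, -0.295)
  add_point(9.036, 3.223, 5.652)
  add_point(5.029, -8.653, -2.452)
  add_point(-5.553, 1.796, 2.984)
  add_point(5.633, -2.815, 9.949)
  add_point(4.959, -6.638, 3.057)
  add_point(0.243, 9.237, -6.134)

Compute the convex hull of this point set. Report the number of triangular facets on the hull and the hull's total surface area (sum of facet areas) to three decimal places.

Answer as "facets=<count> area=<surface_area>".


13 of the 17 inputs are extreme points: [0, 1, 2, 3, 4, 8, 9, 10, 11, 12, 14, 15, 16].

Triangle areas on the boundary:
  f1: (p9, p16, p4) → 90.6343
  f2: (p9, p12, p11) → 98.7435
  f3: (p10, p16, p4) → 94.3199
  f4: (p2, p9, p11) → 41.6528
  f5: (p2, p9, p16) → 67.3711
  f6: (p14, p8, p4) → 135.2189
  f7: (p14, p12, p11) → 55.3678
  f8: (p14, p2, p11) → 17.7577
  f9: (p14, p2, p8) → 63.1098
  f10: (p3, p12, p4) → 18.7482
  f11: (p3, p9, p4) → 7.9403
  f12: (p3, p9, p12) → 99.8367
  f13: (p1, p2, p8) → 36.3069
  f14: (p1, p8, p4) → 54.4125
  f15: (p1, p10, p4) → 36.0760
  f16: (p15, p12, p4) → 43.4115
  f17: (p15, p14, p4) → 55.8853
  f18: (p15, p14, p12) → 4.2339
  f19: (p0, p2, p16) → 21.2718
  f20: (p0, p1, p2) → 75.9210
  f21: (p0, p10, p16) → 8.3656
  f22: (p0, p1, p10) → 29.4886
Σ area = 1156.074

Euler characteristic 13−33+22 = 2 ✓

facets=22 area=1156.074


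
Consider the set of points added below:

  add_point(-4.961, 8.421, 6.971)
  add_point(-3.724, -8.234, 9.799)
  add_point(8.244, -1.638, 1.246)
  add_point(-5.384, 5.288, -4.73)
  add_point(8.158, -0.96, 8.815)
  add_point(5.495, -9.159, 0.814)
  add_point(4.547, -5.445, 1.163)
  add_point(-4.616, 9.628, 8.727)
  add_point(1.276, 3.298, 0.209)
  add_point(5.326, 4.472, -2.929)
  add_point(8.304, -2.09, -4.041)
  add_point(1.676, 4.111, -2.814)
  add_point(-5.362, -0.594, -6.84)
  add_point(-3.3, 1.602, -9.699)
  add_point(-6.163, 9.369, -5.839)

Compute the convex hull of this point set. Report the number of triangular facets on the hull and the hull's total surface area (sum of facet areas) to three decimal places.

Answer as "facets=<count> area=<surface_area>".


Hull vertices (11/15): indices [0, 1, 2, 4, 5, 7, 9, 10, 12, 13, 14].

Facet areas (half cross-product norm):
  f1: (p4, p7, p1) → 109.6830
  f2: (p12, p1, p14) → 87.1826
  f3: (p9, p7, p14) → 89.1999
  f4: (p9, p4, p10) → 45.7316
  f5: (p9, p4, p7) → 99.1544
  f6: (p0, p1, p14) → 105.9384
  f7: (p0, p7, p14) → 8.6862
  f8: (p0, p7, p1) → 16.7368
  f9: (p2, p4, p10) → 0.0817
  f10: (p13, p12, p14) → 18.9662
  f11: (p13, p9, p14) → 50.3859
  f12: (p13, p9, p10) → 41.3220
  f13: (p5, p12, p1) → 100.0919
  f14: (p5, p2, p10) → 21.0980
  f15: (p5, p13, p10) → 59.6702
  f16: (p5, p13, p12) → 31.5192
  f17: (p5, p4, p1) → 70.7568
  f18: (p5, p2, p4) → 30.2000
Σ area = 986.405

Euler: V−E+F = 11−27+18 = 2.

facets=18 area=986.405


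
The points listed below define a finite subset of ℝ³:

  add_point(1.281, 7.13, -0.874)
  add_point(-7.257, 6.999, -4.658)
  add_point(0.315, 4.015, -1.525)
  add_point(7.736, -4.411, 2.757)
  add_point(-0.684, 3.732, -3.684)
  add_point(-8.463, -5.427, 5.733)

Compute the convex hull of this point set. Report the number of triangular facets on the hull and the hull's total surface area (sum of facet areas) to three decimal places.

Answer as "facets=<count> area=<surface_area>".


facets=6 area=381.954

Extreme-point indices: [0, 1, 3, 4, 5] — 5 of 6 on the boundary.

Facet areas (half cross-product norm):
  f1: (p0, p3, p5) → 105.4452
  f2: (p0, p1, p5) → 74.6065
  f3: (p4, p3, p5) → 95.8985
  f4: (p4, p1, p5) → 56.2006
  f5: (p4, p0, p3) → 32.0762
  f6: (p4, p0, p1) → 17.7267
Σ area = 381.954

Euler: V−E+F = 5−9+6 = 2.


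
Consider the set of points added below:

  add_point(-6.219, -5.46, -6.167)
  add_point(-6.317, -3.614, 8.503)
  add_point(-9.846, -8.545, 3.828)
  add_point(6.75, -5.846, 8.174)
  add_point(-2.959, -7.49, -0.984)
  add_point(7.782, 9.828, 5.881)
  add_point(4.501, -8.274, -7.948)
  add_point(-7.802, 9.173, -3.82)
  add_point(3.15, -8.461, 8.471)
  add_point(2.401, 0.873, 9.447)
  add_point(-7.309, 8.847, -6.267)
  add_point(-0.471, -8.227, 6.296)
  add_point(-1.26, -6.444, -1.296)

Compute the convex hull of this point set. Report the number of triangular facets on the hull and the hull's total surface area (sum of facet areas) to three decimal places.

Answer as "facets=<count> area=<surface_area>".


Extreme-point indices: [0, 1, 2, 3, 5, 6, 7, 8, 9, 10] — 10 of 13 on the boundary.

Per-facet area ½‖(b−a)×(c−a)‖:
  f1: (p10, p6, p5) → 189.7091
  f2: (p8, p6, p2) → 109.8389
  f3: (p0, p6, p2) → 57.3173
  f4: (p0, p10, p2) → 76.7140
  f5: (p0, p10, p6) → 76.2627
  f6: (p7, p10, p2) → 23.4097
  f7: (p7, p10, p5) → 21.6418
  f8: (p3, p9, p5) → 41.7293
  f9: (p3, p8, p9) → 18.0539
  f10: (p3, p6, p5) → 130.6210
  f11: (p3, p8, p6) → 36.3779
  f12: (p1, p9, p5) → 34.6917
  f13: (p1, p7, p5) → 149.2547
  f14: (p1, p7, p2) → 68.2224
  f15: (p1, p8, p2) → 40.4472
  f16: (p1, p8, p9) → 42.6747
Σ area = 1116.966

Euler: V−E+F = 10−24+16 = 2.

facets=16 area=1116.966


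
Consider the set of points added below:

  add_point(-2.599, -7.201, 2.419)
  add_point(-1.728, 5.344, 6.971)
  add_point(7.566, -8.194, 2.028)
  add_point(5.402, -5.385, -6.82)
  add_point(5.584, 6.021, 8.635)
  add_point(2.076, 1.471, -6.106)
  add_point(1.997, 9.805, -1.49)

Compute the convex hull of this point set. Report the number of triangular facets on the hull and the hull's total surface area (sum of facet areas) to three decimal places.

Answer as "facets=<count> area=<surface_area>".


facets=10 area=575.430

7 of the 7 inputs are extreme points: [0, 1, 2, 3, 4, 5, 6].

Area of each hull facet:
  f1: (p4, p2, p0) → 78.6162
  f2: (p3, p2, p0) → 47.5316
  f3: (p3, p4, p2) → 74.9671
  f4: (p3, p4, p6) → 93.3646
  f5: (p1, p6, p0) → 67.8545
  f6: (p1, p4, p0) → 49.0827
  f7: (p1, p4, p6) → 37.7878
  f8: (p5, p6, p0) → 59.8897
  f9: (p5, p3, p0) → 46.1309
  f10: (p5, p3, p6) → 20.2046
Σ area = 575.430

Euler: V−E+F = 7−15+10 = 2.


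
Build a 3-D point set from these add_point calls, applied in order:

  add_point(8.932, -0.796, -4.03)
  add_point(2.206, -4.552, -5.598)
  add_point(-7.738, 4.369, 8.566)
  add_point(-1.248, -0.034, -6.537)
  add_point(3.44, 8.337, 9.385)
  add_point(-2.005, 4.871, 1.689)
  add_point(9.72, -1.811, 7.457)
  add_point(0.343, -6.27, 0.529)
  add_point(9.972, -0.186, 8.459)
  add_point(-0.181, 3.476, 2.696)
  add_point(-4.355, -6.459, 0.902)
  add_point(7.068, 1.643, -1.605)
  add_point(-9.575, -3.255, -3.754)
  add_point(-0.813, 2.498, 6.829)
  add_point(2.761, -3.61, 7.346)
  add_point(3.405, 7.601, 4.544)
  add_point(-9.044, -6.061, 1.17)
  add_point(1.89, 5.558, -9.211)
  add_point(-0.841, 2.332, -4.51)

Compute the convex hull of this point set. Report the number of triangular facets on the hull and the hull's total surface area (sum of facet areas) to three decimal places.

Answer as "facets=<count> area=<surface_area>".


Points on the hull: [0, 1, 2, 4, 6, 7, 8, 10, 12, 14, 15, 16, 17] (13 of 19).

Triangle areas on the boundary:
  f1: (p1, p17, p12) → 64.2158
  f2: (p2, p4, p8) → 61.1233
  f3: (p2, p17, p12) → 112.3721
  f4: (p2, p17, p4) → 110.0192
  f5: (p15, p17, p4) → 3.4678
  f6: (p0, p1, p17) → 39.4310
  f7: (p0, p15, p17) → 67.2698
  f8: (p0, p4, p8) → 67.4323
  f9: (p0, p15, p4) → 21.9674
  f10: (p16, p2, p12) → 36.3692
  f11: (p16, p1, p12) → 34.1360
  f12: (p6, p0, p8) → 9.9276
  f13: (p6, p0, p1) → 44.3765
  f14: (p7, p6, p1) → 40.4654
  f15: (p14, p16, p2) → 75.5053
  f16: (p14, p2, p8) → 47.9091
  f17: (p14, p6, p8) → 6.4941
  f18: (p14, p7, p6) → 25.3421
  f19: (p10, p14, p16) → 18.0089
  f20: (p10, p14, p7) → 17.5672
  f21: (p10, p16, p1) → 15.5557
  f22: (p10, p7, p1) → 14.5678
Σ area = 933.524

Euler characteristic 13−33+22 = 2 ✓

facets=22 area=933.524


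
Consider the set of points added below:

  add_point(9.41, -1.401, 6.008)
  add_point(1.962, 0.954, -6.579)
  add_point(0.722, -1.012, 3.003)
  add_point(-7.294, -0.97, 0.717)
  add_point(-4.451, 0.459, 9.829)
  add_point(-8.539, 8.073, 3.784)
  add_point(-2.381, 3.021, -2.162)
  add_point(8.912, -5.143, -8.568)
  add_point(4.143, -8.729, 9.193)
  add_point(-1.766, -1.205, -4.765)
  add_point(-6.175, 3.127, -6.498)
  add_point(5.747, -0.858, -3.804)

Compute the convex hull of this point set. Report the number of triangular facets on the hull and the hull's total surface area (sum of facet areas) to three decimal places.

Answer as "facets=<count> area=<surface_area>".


Points on the hull: [0, 1, 3, 4, 5, 7, 8, 9, 10, 11] (10 of 12).

Area of each hull facet:
  f1: (p7, p8, p0) → 71.5803
  f2: (p3, p7, p8) → 138.6928
  f3: (p4, p0, p5) → 72.6300
  f4: (p4, p8, p0) → 59.4374
  f5: (p4, p3, p5) → 42.5583
  f6: (p4, p3, p8) → 60.7274
  f7: (p1, p0, p5) → 120.0319
  f8: (p11, p7, p0) → 33.6901
  f9: (p11, p1, p0) → 15.9167
  f10: (p11, p1, p7) → 17.6786
  f11: (p10, p1, p7) → 19.0365
  f12: (p10, p3, p5) → 39.7397
  f13: (p10, p1, p5) → 46.5882
  f14: (p9, p3, p7) → 23.4866
  f15: (p9, p10, p7) → 25.6022
  f16: (p9, p10, p3) → 23.7038
Σ area = 811.101

Euler characteristic 10−24+16 = 2 ✓

facets=16 area=811.101


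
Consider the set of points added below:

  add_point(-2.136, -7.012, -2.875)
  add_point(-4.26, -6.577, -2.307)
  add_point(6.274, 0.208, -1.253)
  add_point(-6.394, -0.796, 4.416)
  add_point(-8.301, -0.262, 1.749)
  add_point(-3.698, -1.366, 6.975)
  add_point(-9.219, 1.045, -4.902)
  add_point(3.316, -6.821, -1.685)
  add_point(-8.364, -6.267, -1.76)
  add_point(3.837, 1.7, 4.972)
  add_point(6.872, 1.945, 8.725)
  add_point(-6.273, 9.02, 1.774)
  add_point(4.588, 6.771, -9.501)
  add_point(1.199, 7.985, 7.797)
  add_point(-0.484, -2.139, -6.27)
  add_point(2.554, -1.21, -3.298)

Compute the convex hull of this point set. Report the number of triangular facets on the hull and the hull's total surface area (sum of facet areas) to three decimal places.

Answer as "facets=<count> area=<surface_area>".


Points on the hull: [0, 2, 3, 4, 5, 6, 7, 8, 10, 11, 12, 13, 14] (13 of 16).

Area of each hull facet:
  f1: (p14, p12, p6) → 49.4724
  f2: (p7, p5, p10) → 66.4916
  f3: (p7, p14, p0) → 16.9557
  f4: (p7, p14, p12) → 36.2033
  f5: (p11, p12, p6) → 79.8158
  f6: (p8, p14, p6) → 35.2072
  f7: (p8, p14, p0) → 18.9292
  f8: (p8, p7, p0) → 7.2460
  f9: (p8, p7, p5) → 59.0431
  f10: (p2, p12, p10) → 40.4919
  f11: (p2, p7, p10) → 37.6533
  f12: (p2, p7, p12) → 36.1787
  f13: (p13, p5, p10) → 41.8724
  f14: (p13, p11, p5) → 48.5537
  f15: (p13, p12, p10) → 73.4748
  f16: (p13, p11, p12) → 75.9369
  f17: (p4, p11, p6) → 32.0987
  f18: (p4, p8, p6) → 22.4815
  f19: (p3, p8, p5) → 13.1690
  f20: (p3, p4, p8) → 11.1185
  f21: (p3, p11, p5) → 18.1440
  f22: (p3, p4, p11) → 15.7722
Σ area = 836.310

Euler characteristic 13−33+22 = 2 ✓

facets=22 area=836.310


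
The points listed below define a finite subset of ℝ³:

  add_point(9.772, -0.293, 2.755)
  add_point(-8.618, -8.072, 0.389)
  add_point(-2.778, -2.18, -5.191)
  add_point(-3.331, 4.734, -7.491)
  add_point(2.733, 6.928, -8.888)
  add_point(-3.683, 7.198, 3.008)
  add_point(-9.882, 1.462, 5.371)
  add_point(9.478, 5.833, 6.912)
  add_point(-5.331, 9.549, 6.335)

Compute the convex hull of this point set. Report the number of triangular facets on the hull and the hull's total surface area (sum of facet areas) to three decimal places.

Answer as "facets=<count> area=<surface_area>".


facets=12 area=812.834

Extreme-point indices: [0, 1, 2, 3, 4, 6, 7, 8] — 8 of 9 on the boundary.

Facet areas (half cross-product norm):
  f1: (p7, p1, p6) → 107.0886
  f2: (p7, p1, p0) → 69.7882
  f3: (p7, p8, p6) → 68.7077
  f4: (p7, p4, p0) → 57.0514
  f5: (p7, p8, p4) → 118.7363
  f6: (p3, p1, p6) → 77.4657
  f7: (p3, p8, p6) → 65.4626
  f8: (p3, p8, p4) → 47.6186
  f9: (p2, p3, p1) → 26.4734
  f10: (p2, p3, p4) → 22.9074
  f11: (p2, p1, p0) → 72.1197
  f12: (p2, p4, p0) → 79.4142
Σ area = 812.834

Euler characteristic 8−18+12 = 2 ✓


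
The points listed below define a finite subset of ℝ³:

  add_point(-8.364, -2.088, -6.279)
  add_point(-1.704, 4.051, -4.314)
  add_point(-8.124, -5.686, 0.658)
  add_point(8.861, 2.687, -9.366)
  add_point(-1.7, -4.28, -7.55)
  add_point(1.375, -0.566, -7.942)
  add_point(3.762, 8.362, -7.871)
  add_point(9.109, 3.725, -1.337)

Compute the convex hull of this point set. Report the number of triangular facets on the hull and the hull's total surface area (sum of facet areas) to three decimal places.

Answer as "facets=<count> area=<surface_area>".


facets=10 area=446.734

Points on the hull: [0, 1, 2, 3, 4, 6, 7] (7 of 8).

Area of each hull facet:
  f1: (p3, p6, p0) → 62.4830
  f2: (p3, p6, p7) → 30.3669
  f3: (p4, p3, p0) → 35.3821
  f4: (p4, p3, p7) → 51.7094
  f5: (p2, p4, p0) → 27.8680
  f6: (p2, p4, p7) → 76.4855
  f7: (p1, p6, p7) → 36.9945
  f8: (p1, p2, p7) → 66.3134
  f9: (p1, p6, p0) → 23.0622
  f10: (p1, p2, p0) → 36.0689
Σ area = 446.734

Check V−E+F: 7 − 15 + 10 = 2.


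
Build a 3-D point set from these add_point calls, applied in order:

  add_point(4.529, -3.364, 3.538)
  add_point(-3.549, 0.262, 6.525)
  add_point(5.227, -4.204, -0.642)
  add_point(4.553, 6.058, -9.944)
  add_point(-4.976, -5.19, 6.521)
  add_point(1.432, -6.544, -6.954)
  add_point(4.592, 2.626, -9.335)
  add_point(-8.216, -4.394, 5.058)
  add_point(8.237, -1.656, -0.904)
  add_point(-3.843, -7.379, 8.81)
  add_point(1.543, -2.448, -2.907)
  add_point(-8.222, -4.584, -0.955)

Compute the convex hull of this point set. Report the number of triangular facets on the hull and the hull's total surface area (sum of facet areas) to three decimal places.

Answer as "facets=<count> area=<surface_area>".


facets=16 area=591.156

Points on the hull: [0, 1, 2, 3, 5, 6, 7, 8, 9, 11] (10 of 12).

Area of each hull facet:
  f1: (p5, p3, p11) → 75.9366
  f2: (p5, p9, p11) → 63.5570
  f3: (p1, p3, p11) → 92.5214
  f4: (p1, p3, p8) → 87.3728
  f5: (p6, p3, p8) → 14.5692
  f6: (p6, p5, p8) → 44.6012
  f7: (p6, p5, p3) → 5.8366
  f8: (p2, p5, p8) → 13.0900
  f9: (p2, p5, p9) → 51.3149
  f10: (p7, p9, p11) → 16.1184
  f11: (p7, p1, p11) → 19.7233
  f12: (p7, p1, p9) → 21.0735
  f13: (p0, p1, p8) → 21.2563
  f14: (p0, p1, p9) → 36.1228
  f15: (p0, p2, p8) → 8.5214
  f16: (p0, p2, p9) → 19.5402
Σ area = 591.156

Euler characteristic 10−24+16 = 2 ✓


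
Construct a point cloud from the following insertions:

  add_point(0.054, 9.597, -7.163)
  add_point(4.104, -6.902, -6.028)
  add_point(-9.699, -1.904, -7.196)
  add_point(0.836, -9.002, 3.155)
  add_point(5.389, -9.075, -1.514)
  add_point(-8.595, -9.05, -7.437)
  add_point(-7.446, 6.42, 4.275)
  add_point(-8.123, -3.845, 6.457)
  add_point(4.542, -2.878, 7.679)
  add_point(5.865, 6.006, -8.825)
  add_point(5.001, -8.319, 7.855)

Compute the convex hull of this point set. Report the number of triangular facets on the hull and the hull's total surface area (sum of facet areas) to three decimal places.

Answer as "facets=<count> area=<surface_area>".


Extreme-point indices: [0, 1, 2, 3, 4, 5, 6, 7, 8, 9, 10] — 11 of 11 on the boundary.

Area of each hull facet:
  f1: (p10, p4, p9) → 73.4806
  f2: (p5, p9, p2) → 60.3657
  f3: (p0, p9, p2) → 52.4508
  f4: (p0, p6, p2) → 90.6744
  f5: (p8, p10, p9) → 44.6472
  f6: (p8, p0, p9) → 66.0296
  f7: (p8, p0, p6) → 108.6360
  f8: (p1, p4, p9) → 28.6078
  f9: (p1, p5, p9) → 83.1760
  f10: (p1, p5, p4) → 32.2717
  f11: (p3, p10, p4) → 20.5433
  f12: (p3, p5, p4) → 46.1324
  f13: (p7, p3, p5) → 72.9017
  f14: (p7, p6, p2) → 68.8097
  f15: (p7, p5, p2) → 49.8303
  f16: (p7, p3, p10) → 33.0350
  f17: (p7, p8, p10) → 34.8543
  f18: (p7, p8, p6) → 66.6271
Σ area = 1033.073

Euler: V−E+F = 11−27+18 = 2.

facets=18 area=1033.073


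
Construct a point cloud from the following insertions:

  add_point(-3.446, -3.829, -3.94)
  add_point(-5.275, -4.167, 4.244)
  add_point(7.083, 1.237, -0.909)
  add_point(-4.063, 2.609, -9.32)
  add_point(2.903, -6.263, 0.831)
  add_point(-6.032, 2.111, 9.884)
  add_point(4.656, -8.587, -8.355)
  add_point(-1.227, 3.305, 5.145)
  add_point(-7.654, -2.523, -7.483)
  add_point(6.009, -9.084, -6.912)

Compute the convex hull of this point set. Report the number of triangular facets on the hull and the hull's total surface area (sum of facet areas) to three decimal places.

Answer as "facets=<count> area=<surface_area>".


facets=14 area=629.907

Extreme-point indices: [1, 2, 3, 4, 5, 6, 7, 8, 9] — 9 of 10 on the boundary.

Per-facet area ½‖(b−a)×(c−a)‖:
  f1: (p3, p5, p8) → 58.8911
  f2: (p1, p5, p8) → 43.4625
  f3: (p6, p9, p2) → 11.9684
  f4: (p6, p3, p2) → 79.4775
  f5: (p6, p3, p8) → 44.2719
  f6: (p6, p1, p8) → 81.7612
  f7: (p6, p1, p9) → 16.9216
  f8: (p7, p5, p2) → 14.0559
  f9: (p7, p3, p2) → 70.1206
  f10: (p7, p3, p5) → 42.7283
  f11: (p4, p1, p9) → 27.8270
  f12: (p4, p1, p5) → 33.4049
  f13: (p4, p9, p2) → 38.4857
  f14: (p4, p5, p2) → 66.5306
Σ area = 629.907

Check V−E+F: 9 − 21 + 14 = 2.


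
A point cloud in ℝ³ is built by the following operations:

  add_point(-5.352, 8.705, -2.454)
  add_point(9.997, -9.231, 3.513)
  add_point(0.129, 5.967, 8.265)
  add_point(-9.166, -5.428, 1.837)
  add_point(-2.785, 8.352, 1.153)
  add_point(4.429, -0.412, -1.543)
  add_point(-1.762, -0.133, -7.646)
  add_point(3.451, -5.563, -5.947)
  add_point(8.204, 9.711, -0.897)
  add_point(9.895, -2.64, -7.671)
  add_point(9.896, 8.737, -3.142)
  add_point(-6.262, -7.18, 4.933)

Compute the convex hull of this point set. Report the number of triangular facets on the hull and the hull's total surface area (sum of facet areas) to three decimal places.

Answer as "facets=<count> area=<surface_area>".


facets=18 area=1013.321

11 of the 12 inputs are extreme points: [0, 1, 2, 3, 4, 6, 7, 8, 9, 10, 11].

Area of each hull facet:
  f1: (p2, p8, p1) → 114.9593
  f2: (p7, p9, p1) → 43.3117
  f3: (p11, p2, p3) → 34.3010
  f4: (p11, p2, p1) → 117.9072
  f5: (p11, p7, p3) → 33.4359
  f6: (p11, p7, p1) → 85.6514
  f7: (p4, p2, p8) → 44.7504
  f8: (p10, p8, p1) → 28.4709
  f9: (p10, p9, p1) → 78.5480
  f10: (p6, p7, p9) → 27.1093
  f11: (p6, p10, p9) → 71.5873
  f12: (p6, p7, p3) → 50.6198
  f13: (p0, p6, p10) → 77.6423
  f14: (p0, p4, p8) → 22.8458
  f15: (p0, p10, p8) → 18.1397
  f16: (p0, p6, p3) → 69.8903
  f17: (p0, p2, p3) → 88.6045
  f18: (p0, p4, p2) → 5.5465
Σ area = 1013.321

Euler: V−E+F = 11−27+18 = 2.


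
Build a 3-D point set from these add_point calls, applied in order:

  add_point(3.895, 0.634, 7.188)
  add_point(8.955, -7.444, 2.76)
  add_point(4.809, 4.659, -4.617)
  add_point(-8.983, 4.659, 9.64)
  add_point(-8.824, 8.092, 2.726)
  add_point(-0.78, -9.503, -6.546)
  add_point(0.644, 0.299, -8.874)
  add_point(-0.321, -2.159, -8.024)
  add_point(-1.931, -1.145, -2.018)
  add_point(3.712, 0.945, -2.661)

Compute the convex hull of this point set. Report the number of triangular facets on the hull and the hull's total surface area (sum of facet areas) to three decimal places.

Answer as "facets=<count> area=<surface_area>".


facets=12 area=752.238

Points on the hull: [0, 1, 2, 3, 4, 5, 6, 7] (8 of 10).

Per-facet area ½‖(b−a)×(c−a)‖:
  f1: (p5, p1, p3) → 148.6253
  f2: (p6, p5, p1) → 69.0334
  f3: (p2, p6, p1) → 54.4624
  f4: (p7, p6, p5) → 3.2935
  f5: (p0, p1, p3) → 47.4181
  f6: (p0, p2, p1) → 64.5784
  f7: (p4, p2, p6) → 58.2956
  f8: (p4, p7, p6) → 23.4130
  f9: (p4, p0, p3) → 52.8770
  f10: (p4, p0, p2) → 89.5299
  f11: (p4, p5, p3) → 82.7846
  f12: (p4, p7, p5) → 57.9270
Σ area = 752.238

Euler characteristic 8−18+12 = 2 ✓


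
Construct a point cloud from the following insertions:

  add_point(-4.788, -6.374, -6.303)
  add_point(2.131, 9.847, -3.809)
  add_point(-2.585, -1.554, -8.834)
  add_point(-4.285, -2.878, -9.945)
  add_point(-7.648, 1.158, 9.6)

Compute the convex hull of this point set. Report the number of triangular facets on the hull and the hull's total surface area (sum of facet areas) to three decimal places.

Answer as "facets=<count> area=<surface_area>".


5 of the 5 inputs are extreme points: [0, 1, 2, 3, 4].

Area of each hull facet:
  f1: (p0, p1, p4) → 141.9835
  f2: (p3, p1, p4) → 138.0183
  f3: (p3, p0, p4) → 42.1000
  f4: (p2, p0, p1) → 28.9486
  f5: (p2, p3, p1) → 7.4106
  f6: (p2, p3, p0) → 6.1076
Σ area = 364.569

Euler: V−E+F = 5−9+6 = 2.

facets=6 area=364.569


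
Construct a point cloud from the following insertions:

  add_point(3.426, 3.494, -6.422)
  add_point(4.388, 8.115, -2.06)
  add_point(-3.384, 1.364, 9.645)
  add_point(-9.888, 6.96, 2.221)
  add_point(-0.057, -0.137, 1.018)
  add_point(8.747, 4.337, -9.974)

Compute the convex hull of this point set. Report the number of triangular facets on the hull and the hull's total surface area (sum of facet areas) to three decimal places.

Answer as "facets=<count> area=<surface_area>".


facets=8 area=369.604

Points on the hull: [0, 1, 2, 3, 4, 5] (6 of 6).

Per-facet area ½‖(b−a)×(c−a)‖:
  f1: (p1, p5, p3) → 57.0402
  f2: (p2, p4, p3) → 50.3472
  f3: (p2, p1, p3) → 80.2894
  f4: (p2, p4, p5) → 36.6610
  f5: (p2, p1, p5) → 57.2310
  f6: (p0, p5, p3) → 17.7893
  f7: (p0, p4, p3) → 54.0205
  f8: (p0, p4, p5) → 16.2257
Σ area = 369.604

Euler characteristic 6−12+8 = 2 ✓


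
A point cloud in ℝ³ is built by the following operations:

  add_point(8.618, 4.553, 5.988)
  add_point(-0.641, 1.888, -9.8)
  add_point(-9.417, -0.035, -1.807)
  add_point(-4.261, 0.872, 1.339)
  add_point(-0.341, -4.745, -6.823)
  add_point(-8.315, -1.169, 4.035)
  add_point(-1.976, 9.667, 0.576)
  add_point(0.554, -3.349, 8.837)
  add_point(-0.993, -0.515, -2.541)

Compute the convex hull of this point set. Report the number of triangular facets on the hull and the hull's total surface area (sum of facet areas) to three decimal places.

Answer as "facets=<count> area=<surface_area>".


Extreme-point indices: [0, 1, 2, 4, 5, 6, 7] — 7 of 9 on the boundary.

Area of each hull facet:
  f1: (p1, p6, p2) → 67.5010
  f2: (p1, p6, p0) → 84.3987
  f3: (p4, p1, p2) → 40.3307
  f4: (p4, p1, p0) → 65.3510
  f5: (p7, p6, p0) → 73.9229
  f6: (p7, p4, p0) → 90.7307
  f7: (p5, p4, p2) → 33.7513
  f8: (p5, p7, p4) → 70.6898
  f9: (p5, p6, p2) → 37.2839
  f10: (p5, p7, p6) → 66.7051
Σ area = 630.665

Euler: V−E+F = 7−15+10 = 2.

facets=10 area=630.665


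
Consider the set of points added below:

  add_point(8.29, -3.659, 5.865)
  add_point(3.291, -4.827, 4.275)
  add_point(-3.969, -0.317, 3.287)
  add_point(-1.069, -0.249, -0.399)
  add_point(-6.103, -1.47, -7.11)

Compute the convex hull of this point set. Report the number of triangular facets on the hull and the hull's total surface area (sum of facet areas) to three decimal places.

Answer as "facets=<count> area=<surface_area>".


facets=6 area=160.871

Points on the hull: [0, 1, 2, 3, 4] (5 of 5).

Facet areas (half cross-product norm):
  f1: (p3, p0, p4) → 26.1150
  f2: (p1, p0, p4) → 26.8311
  f3: (p2, p3, p4) → 19.2361
  f4: (p2, p1, p4) → 44.7616
  f5: (p2, p3, p0) → 27.5301
  f6: (p2, p1, p0) → 16.3973
Σ area = 160.871

Check V−E+F: 5 − 9 + 6 = 2.


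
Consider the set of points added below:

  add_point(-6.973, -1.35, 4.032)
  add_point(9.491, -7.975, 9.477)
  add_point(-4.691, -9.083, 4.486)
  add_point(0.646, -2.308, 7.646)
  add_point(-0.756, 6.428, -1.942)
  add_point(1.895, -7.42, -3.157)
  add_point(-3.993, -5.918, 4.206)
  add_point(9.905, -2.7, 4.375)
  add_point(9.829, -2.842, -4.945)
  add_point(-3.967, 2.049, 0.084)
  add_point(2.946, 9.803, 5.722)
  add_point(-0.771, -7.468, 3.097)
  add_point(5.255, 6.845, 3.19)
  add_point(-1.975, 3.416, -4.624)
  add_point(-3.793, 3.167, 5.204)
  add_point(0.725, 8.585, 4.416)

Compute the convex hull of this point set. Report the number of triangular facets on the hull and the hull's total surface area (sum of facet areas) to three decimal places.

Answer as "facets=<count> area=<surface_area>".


14 of the 16 inputs are extreme points: [0, 1, 2, 3, 4, 5, 7, 8, 9, 10, 12, 13, 14, 15].

Triangle areas on the boundary:
  f1: (p1, p10, p7) → 44.7266
  f2: (p1, p8, p7) → 25.0345
  f3: (p12, p10, p7) → 16.1631
  f4: (p12, p8, p7) → 49.5380
  f5: (p3, p1, p10) → 61.2682
  f6: (p2, p13, p0) → 42.2294
  f7: (p2, p3, p0) → 31.6161
  f8: (p2, p3, p1) → 48.4249
  f9: (p4, p13, p8) → 28.0270
  f10: (p4, p12, p8) → 52.4402
  f11: (p4, p12, p10) → 17.9136
  f12: (p4, p15, p10) → 6.7401
  f13: (p14, p3, p0) → 20.7023
  f14: (p14, p3, p10) → 35.2340
  f15: (p14, p15, p10) → 6.4372
  f16: (p14, p4, p0) → 22.3902
  f17: (p14, p4, p15) → 23.4689
  f18: (p5, p1, p8) → 66.5607
  f19: (p5, p2, p1) → 71.5924
  f20: (p5, p13, p8) → 53.0477
  f21: (p5, p2, p13) → 59.2744
  f22: (p9, p13, p0) → 6.3067
  f23: (p9, p4, p0) → 6.2579
  f24: (p9, p4, p13) → 10.7248
Σ area = 806.119

Euler characteristic 14−36+24 = 2 ✓

facets=24 area=806.119


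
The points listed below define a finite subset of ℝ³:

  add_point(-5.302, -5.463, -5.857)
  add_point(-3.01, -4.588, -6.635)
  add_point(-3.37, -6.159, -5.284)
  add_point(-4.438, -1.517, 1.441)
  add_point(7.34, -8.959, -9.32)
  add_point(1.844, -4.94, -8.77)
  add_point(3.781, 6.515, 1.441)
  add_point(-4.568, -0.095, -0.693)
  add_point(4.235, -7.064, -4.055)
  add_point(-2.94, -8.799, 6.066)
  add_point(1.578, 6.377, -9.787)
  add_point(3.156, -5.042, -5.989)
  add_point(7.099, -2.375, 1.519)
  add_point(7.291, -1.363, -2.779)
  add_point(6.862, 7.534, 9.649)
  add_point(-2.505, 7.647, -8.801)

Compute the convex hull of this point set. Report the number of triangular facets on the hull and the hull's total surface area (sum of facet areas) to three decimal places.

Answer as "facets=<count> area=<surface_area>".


facets=18 area=889.683

11 of the 16 inputs are extreme points: [0, 3, 4, 5, 7, 9, 10, 12, 13, 14, 15].

Triangle areas on the boundary:
  f1: (p9, p4, p0) → 85.4938
  f2: (p5, p4, p0) → 17.9443
  f3: (p5, p15, p0) → 50.0353
  f4: (p10, p15, p14) → 44.2624
  f5: (p10, p5, p4) → 31.1288
  f6: (p10, p5, p15) → 23.8668
  f7: (p12, p9, p4) → 80.7657
  f8: (p12, p9, p14) → 80.8570
  f9: (p3, p9, p0) → 36.3805
  f10: (p3, p9, p14) → 72.6509
  f11: (p13, p10, p4) → 59.2865
  f12: (p13, p10, p14) → 90.6504
  f13: (p13, p12, p4) → 19.6550
  f14: (p13, p12, p14) → 25.4322
  f15: (p7, p15, p14) → 98.0224
  f16: (p7, p3, p14) → 21.1467
  f17: (p7, p15, p0) → 42.6544
  f18: (p7, p3, p0) → 9.4501
Σ area = 889.683

Euler: V−E+F = 11−27+18 = 2.
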